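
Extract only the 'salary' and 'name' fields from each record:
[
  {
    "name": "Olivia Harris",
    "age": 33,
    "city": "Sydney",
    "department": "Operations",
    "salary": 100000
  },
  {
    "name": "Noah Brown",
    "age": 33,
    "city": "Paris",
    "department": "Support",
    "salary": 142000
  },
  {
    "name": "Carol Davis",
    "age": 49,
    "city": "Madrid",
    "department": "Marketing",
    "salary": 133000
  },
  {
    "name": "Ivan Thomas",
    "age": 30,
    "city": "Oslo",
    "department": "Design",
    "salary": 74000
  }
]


Original: 4 records with fields: name, age, city, department, salary
Keep: ['salary', 'name']
Drop: ['age', 'city', 'department']
Result: 4 records, 2 fields each

[
  {
    "salary": 100000,
    "name": "Olivia Harris"
  },
  {
    "salary": 142000,
    "name": "Noah Brown"
  },
  {
    "salary": 133000,
    "name": "Carol Davis"
  },
  {
    "salary": 74000,
    "name": "Ivan Thomas"
  }
]


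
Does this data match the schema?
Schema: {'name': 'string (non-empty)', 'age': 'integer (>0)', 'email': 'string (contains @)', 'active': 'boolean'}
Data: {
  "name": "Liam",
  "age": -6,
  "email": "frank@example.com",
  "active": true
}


Validating each field against schema:
  name: OK (non-empty string)
  age: FAIL (-6 is not > 0)
  email: OK (string with @)
  active: OK (boolean)

Result: INVALID (1 error: age)

INVALID (1 error: age)


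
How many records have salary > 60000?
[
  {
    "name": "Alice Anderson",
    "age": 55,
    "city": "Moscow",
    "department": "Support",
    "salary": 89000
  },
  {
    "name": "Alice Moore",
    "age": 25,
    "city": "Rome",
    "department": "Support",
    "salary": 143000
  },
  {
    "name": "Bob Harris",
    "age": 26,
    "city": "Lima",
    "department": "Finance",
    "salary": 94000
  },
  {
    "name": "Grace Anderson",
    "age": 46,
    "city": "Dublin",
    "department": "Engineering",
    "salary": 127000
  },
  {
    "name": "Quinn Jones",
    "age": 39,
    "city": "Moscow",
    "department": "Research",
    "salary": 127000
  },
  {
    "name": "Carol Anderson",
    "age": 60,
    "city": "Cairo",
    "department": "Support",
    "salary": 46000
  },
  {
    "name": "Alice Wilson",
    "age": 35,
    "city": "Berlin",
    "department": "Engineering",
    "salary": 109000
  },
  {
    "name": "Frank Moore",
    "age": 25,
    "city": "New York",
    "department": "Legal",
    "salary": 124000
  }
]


Data: 8 records
Condition: salary > 60000

Checking each record:
  Alice Anderson: 89000 MATCH
  Alice Moore: 143000 MATCH
  Bob Harris: 94000 MATCH
  Grace Anderson: 127000 MATCH
  Quinn Jones: 127000 MATCH
  Carol Anderson: 46000
  Alice Wilson: 109000 MATCH
  Frank Moore: 124000 MATCH

Count: 7

7


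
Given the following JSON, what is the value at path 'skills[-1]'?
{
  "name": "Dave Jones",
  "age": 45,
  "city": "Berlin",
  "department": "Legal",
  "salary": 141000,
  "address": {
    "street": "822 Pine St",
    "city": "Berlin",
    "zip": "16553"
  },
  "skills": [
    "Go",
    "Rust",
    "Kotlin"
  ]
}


Query: skills[-1]
Path: skills -> last element
Value: Kotlin

Kotlin


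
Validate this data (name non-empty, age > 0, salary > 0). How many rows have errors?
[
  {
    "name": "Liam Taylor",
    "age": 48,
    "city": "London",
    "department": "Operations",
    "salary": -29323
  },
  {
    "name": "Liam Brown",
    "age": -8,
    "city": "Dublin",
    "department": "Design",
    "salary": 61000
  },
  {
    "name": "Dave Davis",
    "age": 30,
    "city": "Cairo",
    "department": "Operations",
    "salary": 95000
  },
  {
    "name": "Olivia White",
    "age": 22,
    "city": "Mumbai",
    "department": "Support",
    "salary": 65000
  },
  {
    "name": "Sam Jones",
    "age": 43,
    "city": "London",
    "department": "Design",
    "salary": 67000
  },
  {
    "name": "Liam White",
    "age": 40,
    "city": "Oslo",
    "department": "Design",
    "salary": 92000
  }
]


Validating 6 records:
Rules: name non-empty, age > 0, salary > 0

  Row 1 (Liam Taylor): negative salary: -29323
  Row 2 (Liam Brown): negative age: -8
  Row 3 (Dave Davis): OK
  Row 4 (Olivia White): OK
  Row 5 (Sam Jones): OK
  Row 6 (Liam White): OK

Total errors: 2

2 errors


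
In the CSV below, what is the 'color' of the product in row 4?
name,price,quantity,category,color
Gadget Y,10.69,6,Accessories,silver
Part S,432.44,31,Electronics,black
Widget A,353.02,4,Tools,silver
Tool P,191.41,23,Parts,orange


Query: Row 4 ('Tool P'), column 'color'
Value: orange

orange


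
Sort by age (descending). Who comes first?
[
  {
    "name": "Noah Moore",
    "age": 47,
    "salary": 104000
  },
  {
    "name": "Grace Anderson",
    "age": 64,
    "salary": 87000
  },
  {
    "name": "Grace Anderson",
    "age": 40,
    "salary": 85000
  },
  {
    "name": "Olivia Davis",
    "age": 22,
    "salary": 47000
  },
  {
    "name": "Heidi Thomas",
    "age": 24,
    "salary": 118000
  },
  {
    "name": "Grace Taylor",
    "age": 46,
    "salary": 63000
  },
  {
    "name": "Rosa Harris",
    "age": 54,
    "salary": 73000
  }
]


Sort by: age (descending)

Sorted order:
  1. Grace Anderson (age = 64)
  2. Rosa Harris (age = 54)
  3. Noah Moore (age = 47)
  4. Grace Taylor (age = 46)
  5. Grace Anderson (age = 40)
  6. Heidi Thomas (age = 24)
  7. Olivia Davis (age = 22)

First: Grace Anderson

Grace Anderson


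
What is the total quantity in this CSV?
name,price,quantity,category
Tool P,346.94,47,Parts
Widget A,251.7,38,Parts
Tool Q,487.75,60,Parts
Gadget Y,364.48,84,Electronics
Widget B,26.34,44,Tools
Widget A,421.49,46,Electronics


Computing total quantity:
Values: [47, 38, 60, 84, 44, 46]
Sum = 319

319


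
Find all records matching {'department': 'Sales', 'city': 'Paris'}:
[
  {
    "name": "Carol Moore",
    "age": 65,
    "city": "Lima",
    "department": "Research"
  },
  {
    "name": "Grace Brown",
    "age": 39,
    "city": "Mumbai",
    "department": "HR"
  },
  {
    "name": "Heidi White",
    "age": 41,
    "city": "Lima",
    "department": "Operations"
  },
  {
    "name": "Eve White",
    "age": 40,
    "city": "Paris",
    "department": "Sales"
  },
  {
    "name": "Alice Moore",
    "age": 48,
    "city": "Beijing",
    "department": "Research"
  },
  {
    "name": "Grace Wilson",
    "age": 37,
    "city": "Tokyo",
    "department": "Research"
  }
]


Search criteria: {'department': 'Sales', 'city': 'Paris'}

Checking 6 records:
  Carol Moore: {department: Research, city: Lima}
  Grace Brown: {department: HR, city: Mumbai}
  Heidi White: {department: Operations, city: Lima}
  Eve White: {department: Sales, city: Paris} <-- MATCH
  Alice Moore: {department: Research, city: Beijing}
  Grace Wilson: {department: Research, city: Tokyo}

Matches: ["Eve White"]

["Eve White"]


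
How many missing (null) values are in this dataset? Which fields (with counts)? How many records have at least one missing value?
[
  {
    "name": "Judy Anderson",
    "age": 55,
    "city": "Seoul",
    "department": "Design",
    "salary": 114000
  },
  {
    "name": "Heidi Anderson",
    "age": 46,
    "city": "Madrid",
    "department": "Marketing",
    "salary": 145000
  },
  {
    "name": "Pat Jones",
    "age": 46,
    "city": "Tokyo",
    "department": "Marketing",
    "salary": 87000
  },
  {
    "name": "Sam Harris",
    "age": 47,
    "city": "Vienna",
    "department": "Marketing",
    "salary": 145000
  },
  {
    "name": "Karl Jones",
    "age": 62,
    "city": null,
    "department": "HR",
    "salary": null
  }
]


Checking for missing (null) values in 5 records:

  Judy Anderson: complete
  Heidi Anderson: complete
  Pat Jones: complete
  Sam Harris: complete
  Karl Jones: city, salary

Per field:
  name: 0 missing
  age: 0 missing
  city: 1 missing
  department: 0 missing
  salary: 1 missing

Total missing values: 2
Records with any missing: 1

2 missing values (city: 1, salary: 1); 1 incomplete records


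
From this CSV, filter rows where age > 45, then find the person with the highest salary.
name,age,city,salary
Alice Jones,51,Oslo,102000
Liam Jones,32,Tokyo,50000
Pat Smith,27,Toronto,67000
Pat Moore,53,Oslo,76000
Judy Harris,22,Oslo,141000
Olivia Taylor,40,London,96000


Filter: age > 45
Sort by: salary (descending)

Filtered records (2):
  Alice Jones, age 51, salary $102000
  Pat Moore, age 53, salary $76000

Highest salary: Alice Jones ($102000)

Alice Jones


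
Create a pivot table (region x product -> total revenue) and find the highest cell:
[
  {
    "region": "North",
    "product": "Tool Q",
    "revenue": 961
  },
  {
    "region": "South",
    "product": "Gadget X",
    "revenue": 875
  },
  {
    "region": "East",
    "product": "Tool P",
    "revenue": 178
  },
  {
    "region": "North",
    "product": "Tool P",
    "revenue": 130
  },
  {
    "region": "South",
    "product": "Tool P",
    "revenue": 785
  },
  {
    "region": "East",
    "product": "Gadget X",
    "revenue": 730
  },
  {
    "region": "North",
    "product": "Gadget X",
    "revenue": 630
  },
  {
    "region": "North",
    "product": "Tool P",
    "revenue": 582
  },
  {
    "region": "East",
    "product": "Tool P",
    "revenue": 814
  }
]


Pivot: region (rows) x product (columns) -> total revenue

     Gadget X      Tool P        Tool Q      
East           730           992             0  
North          630           712           961  
South          875           785             0  

Highest: East / Tool P = $992

East / Tool P = $992


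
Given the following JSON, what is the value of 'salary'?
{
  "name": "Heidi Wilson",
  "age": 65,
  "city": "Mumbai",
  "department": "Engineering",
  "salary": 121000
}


Looking up field 'salary'
Value: 121000

121000


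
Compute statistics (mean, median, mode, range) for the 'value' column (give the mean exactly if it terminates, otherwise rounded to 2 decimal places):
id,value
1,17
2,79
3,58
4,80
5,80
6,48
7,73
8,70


Data: [17, 79, 58, 80, 80, 48, 73, 70]
Count: 8
Sum: 505
Mean: 505/8 = 63.125
Sorted: [17, 48, 58, 70, 73, 79, 80, 80]
Median: 71.5
Mode: 80 (2 times)
Range: 80 - 17 = 63
Min: 17, Max: 80

mean=63.125, median=71.5, mode=80, range=63


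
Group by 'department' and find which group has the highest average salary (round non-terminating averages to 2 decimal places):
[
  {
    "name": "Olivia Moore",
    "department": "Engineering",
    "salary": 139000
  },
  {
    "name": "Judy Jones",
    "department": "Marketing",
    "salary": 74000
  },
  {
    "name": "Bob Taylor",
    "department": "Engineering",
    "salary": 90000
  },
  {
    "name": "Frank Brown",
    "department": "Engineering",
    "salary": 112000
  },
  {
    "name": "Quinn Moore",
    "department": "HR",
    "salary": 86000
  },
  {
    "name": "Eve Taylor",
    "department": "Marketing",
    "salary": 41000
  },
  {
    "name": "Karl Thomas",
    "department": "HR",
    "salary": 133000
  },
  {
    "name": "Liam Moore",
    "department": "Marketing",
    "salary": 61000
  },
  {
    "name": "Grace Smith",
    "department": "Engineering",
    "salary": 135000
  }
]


Group by: department

Groups:
  Engineering: 4 people, avg salary = 476000/4 = $119000
  HR: 2 people, avg salary = 219000/2 = $109500
  Marketing: 3 people, avg salary = 176000/3 ≈ $58666.67

Highest average salary: Engineering ($119000)

Engineering ($119000)


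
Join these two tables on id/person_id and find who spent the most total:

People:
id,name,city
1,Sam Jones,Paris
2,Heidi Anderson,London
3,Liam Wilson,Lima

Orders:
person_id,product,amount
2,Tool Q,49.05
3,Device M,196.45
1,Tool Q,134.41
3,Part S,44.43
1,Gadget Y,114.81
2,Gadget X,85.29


Join on: people.id = orders.person_id

Joined rows:
  Heidi Anderson (London) bought Tool Q for $49.05
  Liam Wilson (Lima) bought Device M for $196.45
  Sam Jones (Paris) bought Tool Q for $134.41
  Liam Wilson (Lima) bought Part S for $44.43
  Sam Jones (Paris) bought Gadget Y for $114.81
  Heidi Anderson (London) bought Gadget X for $85.29

Total per person:
  Sam Jones: $249.22
  Liam Wilson: $240.88
  Heidi Anderson: $134.34

Top spender: Sam Jones ($249.22)

Sam Jones ($249.22)


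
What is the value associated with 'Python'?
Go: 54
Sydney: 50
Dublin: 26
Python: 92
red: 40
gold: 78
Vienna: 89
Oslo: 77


Looking up key 'Python'
Value: 92

92


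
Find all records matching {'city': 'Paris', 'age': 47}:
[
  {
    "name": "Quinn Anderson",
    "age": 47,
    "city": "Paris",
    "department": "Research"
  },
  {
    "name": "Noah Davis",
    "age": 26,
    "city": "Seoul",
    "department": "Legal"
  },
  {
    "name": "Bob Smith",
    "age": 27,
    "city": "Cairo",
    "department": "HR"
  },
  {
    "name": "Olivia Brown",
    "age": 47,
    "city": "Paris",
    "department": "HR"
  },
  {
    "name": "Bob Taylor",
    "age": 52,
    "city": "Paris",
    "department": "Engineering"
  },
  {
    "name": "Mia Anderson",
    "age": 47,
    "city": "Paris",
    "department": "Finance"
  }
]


Search criteria: {'city': 'Paris', 'age': 47}

Checking 6 records:
  Quinn Anderson: {city: Paris, age: 47} <-- MATCH
  Noah Davis: {city: Seoul, age: 26}
  Bob Smith: {city: Cairo, age: 27}
  Olivia Brown: {city: Paris, age: 47} <-- MATCH
  Bob Taylor: {city: Paris, age: 52}
  Mia Anderson: {city: Paris, age: 47} <-- MATCH

Matches: ["Quinn Anderson", "Olivia Brown", "Mia Anderson"]

["Quinn Anderson", "Olivia Brown", "Mia Anderson"]


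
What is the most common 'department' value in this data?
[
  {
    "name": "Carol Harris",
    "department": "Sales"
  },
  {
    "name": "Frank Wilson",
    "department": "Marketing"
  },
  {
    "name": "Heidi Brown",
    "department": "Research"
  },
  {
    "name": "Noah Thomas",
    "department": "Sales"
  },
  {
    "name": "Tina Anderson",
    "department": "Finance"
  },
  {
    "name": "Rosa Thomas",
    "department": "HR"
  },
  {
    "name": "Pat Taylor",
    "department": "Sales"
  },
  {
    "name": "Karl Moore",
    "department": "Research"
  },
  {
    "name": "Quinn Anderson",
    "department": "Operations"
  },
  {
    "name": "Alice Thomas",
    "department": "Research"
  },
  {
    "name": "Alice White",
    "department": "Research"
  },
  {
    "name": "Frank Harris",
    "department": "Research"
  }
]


Counting 'department' values across 12 records:

  Research: 5 #####
  Sales: 3 ###
  Marketing: 1 #
  Finance: 1 #
  HR: 1 #
  Operations: 1 #

Most common: Research (5 times)

Research (5 times)


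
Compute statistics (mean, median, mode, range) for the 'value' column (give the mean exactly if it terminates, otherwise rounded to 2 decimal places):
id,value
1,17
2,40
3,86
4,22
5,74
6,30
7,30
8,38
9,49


Data: [17, 40, 86, 22, 74, 30, 30, 38, 49]
Count: 9
Sum: 386
Mean: 386/9 ≈ 42.89 (rounded to 2 decimal places)
Sorted: [17, 22, 30, 30, 38, 40, 49, 74, 86]
Median: 38.0
Mode: 30 (2 times)
Range: 86 - 17 = 69
Min: 17, Max: 86

mean≈42.89, median=38.0, mode=30, range=69


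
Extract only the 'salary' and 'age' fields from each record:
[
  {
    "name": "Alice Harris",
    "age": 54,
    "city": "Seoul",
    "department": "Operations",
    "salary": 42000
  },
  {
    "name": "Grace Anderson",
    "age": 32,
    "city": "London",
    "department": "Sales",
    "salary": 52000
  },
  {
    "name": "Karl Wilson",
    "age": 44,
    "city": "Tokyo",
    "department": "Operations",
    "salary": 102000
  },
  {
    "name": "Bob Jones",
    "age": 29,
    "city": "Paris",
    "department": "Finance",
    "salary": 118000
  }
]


Original: 4 records with fields: name, age, city, department, salary
Keep: ['salary', 'age']
Drop: ['name', 'city', 'department']
Result: 4 records, 2 fields each

[
  {
    "salary": 42000,
    "age": 54
  },
  {
    "salary": 52000,
    "age": 32
  },
  {
    "salary": 102000,
    "age": 44
  },
  {
    "salary": 118000,
    "age": 29
  }
]


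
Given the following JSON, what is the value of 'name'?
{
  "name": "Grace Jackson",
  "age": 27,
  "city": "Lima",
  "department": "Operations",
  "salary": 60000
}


Looking up field 'name'
Value: Grace Jackson

Grace Jackson


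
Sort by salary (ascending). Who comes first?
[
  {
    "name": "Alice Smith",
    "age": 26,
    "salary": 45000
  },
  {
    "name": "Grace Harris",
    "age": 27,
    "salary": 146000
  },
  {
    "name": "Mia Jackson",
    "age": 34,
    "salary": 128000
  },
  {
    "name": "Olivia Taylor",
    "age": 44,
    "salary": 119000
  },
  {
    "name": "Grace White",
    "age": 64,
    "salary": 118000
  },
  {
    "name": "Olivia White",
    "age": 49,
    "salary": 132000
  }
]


Sort by: salary (ascending)

Sorted order:
  1. Alice Smith (salary = 45000)
  2. Grace White (salary = 118000)
  3. Olivia Taylor (salary = 119000)
  4. Mia Jackson (salary = 128000)
  5. Olivia White (salary = 132000)
  6. Grace Harris (salary = 146000)

First: Alice Smith

Alice Smith


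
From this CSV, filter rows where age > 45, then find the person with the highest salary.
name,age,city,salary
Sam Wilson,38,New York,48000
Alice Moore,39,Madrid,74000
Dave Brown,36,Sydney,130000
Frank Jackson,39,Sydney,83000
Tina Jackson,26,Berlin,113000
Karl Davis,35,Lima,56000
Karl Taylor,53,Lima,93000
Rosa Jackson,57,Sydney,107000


Filter: age > 45
Sort by: salary (descending)

Filtered records (2):
  Rosa Jackson, age 57, salary $107000
  Karl Taylor, age 53, salary $93000

Highest salary: Rosa Jackson ($107000)

Rosa Jackson


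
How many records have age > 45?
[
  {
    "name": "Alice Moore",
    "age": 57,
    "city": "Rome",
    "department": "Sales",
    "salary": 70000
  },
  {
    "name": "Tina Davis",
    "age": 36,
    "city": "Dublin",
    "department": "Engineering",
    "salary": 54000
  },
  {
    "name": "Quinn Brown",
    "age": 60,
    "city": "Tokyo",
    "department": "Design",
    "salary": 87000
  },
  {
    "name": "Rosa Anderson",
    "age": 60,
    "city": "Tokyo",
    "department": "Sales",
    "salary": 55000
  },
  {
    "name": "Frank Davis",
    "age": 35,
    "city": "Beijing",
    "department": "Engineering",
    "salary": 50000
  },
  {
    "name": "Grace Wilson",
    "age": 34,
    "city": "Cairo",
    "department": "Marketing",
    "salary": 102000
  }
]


Data: 6 records
Condition: age > 45

Checking each record:
  Alice Moore: 57 MATCH
  Tina Davis: 36
  Quinn Brown: 60 MATCH
  Rosa Anderson: 60 MATCH
  Frank Davis: 35
  Grace Wilson: 34

Count: 3

3


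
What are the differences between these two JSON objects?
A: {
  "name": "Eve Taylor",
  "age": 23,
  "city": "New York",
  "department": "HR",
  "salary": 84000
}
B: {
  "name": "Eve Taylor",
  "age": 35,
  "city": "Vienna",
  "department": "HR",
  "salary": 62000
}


Comparing each field (in key order):
  name: same
  age: DIFFERENT
  city: DIFFERENT
  department: same
  salary: DIFFERENT
Differences:
  age: 23 -> 35
  city: New York -> Vienna
  salary: 84000 -> 62000

3 field(s) changed

3 changes: age, city, salary


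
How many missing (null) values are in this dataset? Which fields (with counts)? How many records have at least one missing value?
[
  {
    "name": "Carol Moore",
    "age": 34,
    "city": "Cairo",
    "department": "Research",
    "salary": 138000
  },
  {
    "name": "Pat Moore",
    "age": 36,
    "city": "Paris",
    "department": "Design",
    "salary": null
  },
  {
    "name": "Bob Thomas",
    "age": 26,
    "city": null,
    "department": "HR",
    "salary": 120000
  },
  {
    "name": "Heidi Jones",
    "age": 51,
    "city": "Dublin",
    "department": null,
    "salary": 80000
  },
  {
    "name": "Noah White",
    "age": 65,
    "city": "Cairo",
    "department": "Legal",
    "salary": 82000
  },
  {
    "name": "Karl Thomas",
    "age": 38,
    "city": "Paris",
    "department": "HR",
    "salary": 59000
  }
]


Checking for missing (null) values in 6 records:

  Carol Moore: complete
  Pat Moore: salary
  Bob Thomas: city
  Heidi Jones: department
  Noah White: complete
  Karl Thomas: complete

Per field:
  name: 0 missing
  age: 0 missing
  city: 1 missing
  department: 1 missing
  salary: 1 missing

Total missing values: 3
Records with any missing: 3

3 missing values (city: 1, department: 1, salary: 1); 3 incomplete records


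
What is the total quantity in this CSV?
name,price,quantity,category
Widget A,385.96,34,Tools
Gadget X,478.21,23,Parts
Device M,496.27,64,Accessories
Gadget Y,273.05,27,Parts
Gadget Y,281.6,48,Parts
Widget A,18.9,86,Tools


Computing total quantity:
Values: [34, 23, 64, 27, 48, 86]
Sum = 282

282


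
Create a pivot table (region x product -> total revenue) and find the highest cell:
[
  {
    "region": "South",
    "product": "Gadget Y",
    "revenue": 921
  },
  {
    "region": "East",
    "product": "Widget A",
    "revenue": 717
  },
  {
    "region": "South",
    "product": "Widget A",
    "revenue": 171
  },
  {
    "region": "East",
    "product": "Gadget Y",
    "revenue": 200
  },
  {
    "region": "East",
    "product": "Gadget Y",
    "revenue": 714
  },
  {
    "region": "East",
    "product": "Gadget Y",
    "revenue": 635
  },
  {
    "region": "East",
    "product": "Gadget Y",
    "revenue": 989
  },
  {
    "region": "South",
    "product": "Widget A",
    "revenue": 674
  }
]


Pivot: region (rows) x product (columns) -> total revenue

     Gadget Y      Widget A    
East          2538           717  
South          921           845  

Highest: East / Gadget Y = $2538

East / Gadget Y = $2538


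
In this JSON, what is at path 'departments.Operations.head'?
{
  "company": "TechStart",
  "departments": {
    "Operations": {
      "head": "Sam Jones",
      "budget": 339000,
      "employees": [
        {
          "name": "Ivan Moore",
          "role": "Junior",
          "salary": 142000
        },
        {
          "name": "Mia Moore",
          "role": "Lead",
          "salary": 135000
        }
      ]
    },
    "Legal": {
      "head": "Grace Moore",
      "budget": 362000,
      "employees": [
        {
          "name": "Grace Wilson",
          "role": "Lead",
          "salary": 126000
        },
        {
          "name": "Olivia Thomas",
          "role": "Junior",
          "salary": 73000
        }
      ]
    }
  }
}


Path: departments.Operations.head

Navigate:
  -> departments
  -> Operations
  -> head = 'Sam Jones'

Sam Jones


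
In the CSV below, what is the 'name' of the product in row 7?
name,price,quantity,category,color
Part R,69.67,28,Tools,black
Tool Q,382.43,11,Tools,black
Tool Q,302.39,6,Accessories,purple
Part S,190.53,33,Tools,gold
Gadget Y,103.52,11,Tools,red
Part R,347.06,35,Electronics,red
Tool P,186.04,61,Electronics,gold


Query: Row 7 ('Tool P'), column 'name'
Value: Tool P

Tool P


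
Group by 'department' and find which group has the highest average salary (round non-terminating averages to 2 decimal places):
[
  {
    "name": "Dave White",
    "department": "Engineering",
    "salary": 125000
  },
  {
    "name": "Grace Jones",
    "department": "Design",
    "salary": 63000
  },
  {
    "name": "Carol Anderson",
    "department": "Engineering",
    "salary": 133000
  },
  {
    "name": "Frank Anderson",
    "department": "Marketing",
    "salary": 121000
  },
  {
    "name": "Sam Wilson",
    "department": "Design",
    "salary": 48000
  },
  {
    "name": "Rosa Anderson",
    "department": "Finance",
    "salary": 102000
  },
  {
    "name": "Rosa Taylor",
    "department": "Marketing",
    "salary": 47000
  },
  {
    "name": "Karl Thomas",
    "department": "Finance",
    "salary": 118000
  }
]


Group by: department

Groups:
  Design: 2 people, avg salary = 111000/2 = $55500
  Engineering: 2 people, avg salary = 258000/2 = $129000
  Finance: 2 people, avg salary = 220000/2 = $110000
  Marketing: 2 people, avg salary = 168000/2 = $84000

Highest average salary: Engineering ($129000)

Engineering ($129000)


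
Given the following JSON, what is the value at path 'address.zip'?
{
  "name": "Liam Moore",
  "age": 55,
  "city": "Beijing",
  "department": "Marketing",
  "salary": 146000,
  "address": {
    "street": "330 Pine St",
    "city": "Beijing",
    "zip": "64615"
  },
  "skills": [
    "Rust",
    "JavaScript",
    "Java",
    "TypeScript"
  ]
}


Query: address.zip
Path: address -> zip
Value: 64615

64615


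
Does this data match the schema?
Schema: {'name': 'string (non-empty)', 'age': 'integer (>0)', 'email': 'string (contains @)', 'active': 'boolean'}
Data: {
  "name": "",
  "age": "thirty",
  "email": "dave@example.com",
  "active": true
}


Validating each field against schema:
  name: FAIL ("" is an empty string)
  age: FAIL ("thirty" is not an integer)
  email: OK (string with @)
  active: OK (boolean)

Result: INVALID (2 errors: name, age)

INVALID (2 errors: name, age)


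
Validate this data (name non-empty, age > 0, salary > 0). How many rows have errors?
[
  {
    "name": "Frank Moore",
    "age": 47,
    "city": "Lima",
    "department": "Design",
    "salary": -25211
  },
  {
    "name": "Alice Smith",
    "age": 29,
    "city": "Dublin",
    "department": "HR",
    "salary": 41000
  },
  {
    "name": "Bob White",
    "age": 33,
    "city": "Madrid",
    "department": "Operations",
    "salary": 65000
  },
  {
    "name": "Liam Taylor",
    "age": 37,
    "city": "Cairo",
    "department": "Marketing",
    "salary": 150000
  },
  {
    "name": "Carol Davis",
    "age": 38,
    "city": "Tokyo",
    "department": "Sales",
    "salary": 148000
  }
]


Validating 5 records:
Rules: name non-empty, age > 0, salary > 0

  Row 1 (Frank Moore): negative salary: -25211
  Row 2 (Alice Smith): OK
  Row 3 (Bob White): OK
  Row 4 (Liam Taylor): OK
  Row 5 (Carol Davis): OK

Total errors: 1

1 errors


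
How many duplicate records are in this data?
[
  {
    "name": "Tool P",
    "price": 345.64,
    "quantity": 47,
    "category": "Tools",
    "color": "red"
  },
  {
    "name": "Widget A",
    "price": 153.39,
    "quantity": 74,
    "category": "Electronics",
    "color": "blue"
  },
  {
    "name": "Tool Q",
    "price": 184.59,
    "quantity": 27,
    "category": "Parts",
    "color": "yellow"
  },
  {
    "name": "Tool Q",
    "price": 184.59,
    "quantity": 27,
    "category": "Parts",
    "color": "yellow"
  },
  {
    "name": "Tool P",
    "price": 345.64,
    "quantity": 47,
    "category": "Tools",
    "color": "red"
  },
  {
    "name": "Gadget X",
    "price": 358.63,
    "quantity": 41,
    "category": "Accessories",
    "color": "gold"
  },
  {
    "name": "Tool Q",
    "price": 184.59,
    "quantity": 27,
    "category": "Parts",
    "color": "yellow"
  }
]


Checking 7 records for duplicates:

  Row 1: Tool P ($345.64, qty 47)
  Row 2: Widget A ($153.39, qty 74)
  Row 3: Tool Q ($184.59, qty 27)
  Row 4: Tool Q ($184.59, qty 27) <-- DUPLICATE
  Row 5: Tool P ($345.64, qty 47) <-- DUPLICATE
  Row 6: Gadget X ($358.63, qty 41)
  Row 7: Tool Q ($184.59, qty 27) <-- DUPLICATE

Duplicates found: 3
Unique records: 4

3 duplicates, 4 unique


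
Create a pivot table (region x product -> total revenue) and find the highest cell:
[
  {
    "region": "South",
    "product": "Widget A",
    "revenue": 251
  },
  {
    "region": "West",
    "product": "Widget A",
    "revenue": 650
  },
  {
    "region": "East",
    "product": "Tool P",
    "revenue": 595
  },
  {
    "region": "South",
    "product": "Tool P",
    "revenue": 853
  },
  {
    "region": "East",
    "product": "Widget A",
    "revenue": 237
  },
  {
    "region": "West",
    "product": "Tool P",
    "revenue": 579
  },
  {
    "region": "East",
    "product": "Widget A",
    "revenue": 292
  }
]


Pivot: region (rows) x product (columns) -> total revenue

     Tool P        Widget A    
East           595           529  
South          853           251  
West           579           650  

Highest: South / Tool P = $853

South / Tool P = $853


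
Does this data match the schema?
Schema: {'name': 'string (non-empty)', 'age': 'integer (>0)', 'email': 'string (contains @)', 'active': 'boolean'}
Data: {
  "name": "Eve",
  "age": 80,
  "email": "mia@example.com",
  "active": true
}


Validating each field against schema:
  name: OK (non-empty string)
  age: OK (positive integer)
  email: OK (string with @)
  active: OK (boolean)

Result: VALID

VALID


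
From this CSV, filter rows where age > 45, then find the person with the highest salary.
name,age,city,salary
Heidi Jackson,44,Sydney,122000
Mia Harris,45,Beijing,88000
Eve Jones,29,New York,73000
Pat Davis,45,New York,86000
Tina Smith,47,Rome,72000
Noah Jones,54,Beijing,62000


Filter: age > 45
Sort by: salary (descending)

Filtered records (2):
  Tina Smith, age 47, salary $72000
  Noah Jones, age 54, salary $62000

Highest salary: Tina Smith ($72000)

Tina Smith


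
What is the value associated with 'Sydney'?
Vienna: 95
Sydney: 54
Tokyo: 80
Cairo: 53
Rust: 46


Looking up key 'Sydney'
Value: 54

54


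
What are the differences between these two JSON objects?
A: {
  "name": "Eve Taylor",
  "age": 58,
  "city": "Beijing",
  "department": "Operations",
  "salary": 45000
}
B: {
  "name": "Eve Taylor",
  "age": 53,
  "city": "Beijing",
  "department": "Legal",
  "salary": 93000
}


Comparing each field (in key order):
  name: same
  age: DIFFERENT
  city: same
  department: DIFFERENT
  salary: DIFFERENT
Differences:
  age: 58 -> 53
  department: Operations -> Legal
  salary: 45000 -> 93000

3 field(s) changed

3 changes: age, department, salary


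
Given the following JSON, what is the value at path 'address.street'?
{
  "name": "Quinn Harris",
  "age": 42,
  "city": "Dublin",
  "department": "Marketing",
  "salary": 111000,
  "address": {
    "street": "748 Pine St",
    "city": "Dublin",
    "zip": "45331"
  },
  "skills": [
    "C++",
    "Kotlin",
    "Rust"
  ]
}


Query: address.street
Path: address -> street
Value: 748 Pine St

748 Pine St


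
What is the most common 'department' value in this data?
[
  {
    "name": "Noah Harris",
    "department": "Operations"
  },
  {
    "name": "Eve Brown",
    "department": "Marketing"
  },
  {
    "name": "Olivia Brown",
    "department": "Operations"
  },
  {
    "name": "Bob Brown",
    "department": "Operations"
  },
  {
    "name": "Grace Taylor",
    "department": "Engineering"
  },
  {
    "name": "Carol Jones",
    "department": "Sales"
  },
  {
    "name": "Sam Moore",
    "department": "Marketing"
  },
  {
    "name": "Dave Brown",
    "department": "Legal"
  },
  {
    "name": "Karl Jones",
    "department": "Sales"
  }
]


Counting 'department' values across 9 records:

  Operations: 3 ###
  Marketing: 2 ##
  Sales: 2 ##
  Engineering: 1 #
  Legal: 1 #

Most common: Operations (3 times)

Operations (3 times)


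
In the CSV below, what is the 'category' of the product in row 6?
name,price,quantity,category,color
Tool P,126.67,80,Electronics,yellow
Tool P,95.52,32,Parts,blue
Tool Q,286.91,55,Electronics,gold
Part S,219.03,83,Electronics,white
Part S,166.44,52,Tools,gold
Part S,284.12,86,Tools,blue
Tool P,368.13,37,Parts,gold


Query: Row 6 ('Part S'), column 'category'
Value: Tools

Tools


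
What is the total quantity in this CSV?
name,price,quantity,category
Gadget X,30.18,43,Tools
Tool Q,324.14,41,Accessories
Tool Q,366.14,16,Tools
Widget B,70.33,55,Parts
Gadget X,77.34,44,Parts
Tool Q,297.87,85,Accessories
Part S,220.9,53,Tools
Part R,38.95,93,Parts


Computing total quantity:
Values: [43, 41, 16, 55, 44, 85, 53, 93]
Sum = 430

430


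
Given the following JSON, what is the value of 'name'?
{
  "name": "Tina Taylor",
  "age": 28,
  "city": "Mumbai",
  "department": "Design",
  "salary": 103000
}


Looking up field 'name'
Value: Tina Taylor

Tina Taylor


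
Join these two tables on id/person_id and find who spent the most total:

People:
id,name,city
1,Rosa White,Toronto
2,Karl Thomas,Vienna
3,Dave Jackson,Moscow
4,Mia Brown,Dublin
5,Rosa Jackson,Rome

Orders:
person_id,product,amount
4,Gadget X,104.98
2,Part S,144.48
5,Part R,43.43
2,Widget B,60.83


Join on: people.id = orders.person_id

Joined rows:
  Mia Brown (Dublin) bought Gadget X for $104.98
  Karl Thomas (Vienna) bought Part S for $144.48
  Rosa Jackson (Rome) bought Part R for $43.43
  Karl Thomas (Vienna) bought Widget B for $60.83

Total per person:
  Karl Thomas: $205.31
  Mia Brown: $104.98
  Rosa Jackson: $43.43

Top spender: Karl Thomas ($205.31)

Karl Thomas ($205.31)


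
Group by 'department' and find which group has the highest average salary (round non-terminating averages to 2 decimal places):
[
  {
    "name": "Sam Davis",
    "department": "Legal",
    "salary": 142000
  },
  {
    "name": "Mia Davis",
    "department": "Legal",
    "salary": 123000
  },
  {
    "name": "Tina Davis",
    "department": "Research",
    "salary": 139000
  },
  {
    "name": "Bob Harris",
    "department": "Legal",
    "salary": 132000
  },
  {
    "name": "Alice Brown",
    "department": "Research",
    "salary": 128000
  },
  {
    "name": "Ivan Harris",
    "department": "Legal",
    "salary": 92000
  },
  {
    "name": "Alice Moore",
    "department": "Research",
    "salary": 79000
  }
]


Group by: department

Groups:
  Legal: 4 people, avg salary = 489000/4 = $122250
  Research: 3 people, avg salary = 346000/3 ≈ $115333.33

Highest average salary: Legal ($122250)

Legal ($122250)


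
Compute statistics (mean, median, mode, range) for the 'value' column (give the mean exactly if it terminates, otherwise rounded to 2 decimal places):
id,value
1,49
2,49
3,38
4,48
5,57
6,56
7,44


Data: [49, 49, 38, 48, 57, 56, 44]
Count: 7
Sum: 341
Mean: 341/7 ≈ 48.71 (rounded to 2 decimal places)
Sorted: [38, 44, 48, 49, 49, 56, 57]
Median: 49.0
Mode: 49 (2 times)
Range: 57 - 38 = 19
Min: 38, Max: 57

mean≈48.71, median=49.0, mode=49, range=19


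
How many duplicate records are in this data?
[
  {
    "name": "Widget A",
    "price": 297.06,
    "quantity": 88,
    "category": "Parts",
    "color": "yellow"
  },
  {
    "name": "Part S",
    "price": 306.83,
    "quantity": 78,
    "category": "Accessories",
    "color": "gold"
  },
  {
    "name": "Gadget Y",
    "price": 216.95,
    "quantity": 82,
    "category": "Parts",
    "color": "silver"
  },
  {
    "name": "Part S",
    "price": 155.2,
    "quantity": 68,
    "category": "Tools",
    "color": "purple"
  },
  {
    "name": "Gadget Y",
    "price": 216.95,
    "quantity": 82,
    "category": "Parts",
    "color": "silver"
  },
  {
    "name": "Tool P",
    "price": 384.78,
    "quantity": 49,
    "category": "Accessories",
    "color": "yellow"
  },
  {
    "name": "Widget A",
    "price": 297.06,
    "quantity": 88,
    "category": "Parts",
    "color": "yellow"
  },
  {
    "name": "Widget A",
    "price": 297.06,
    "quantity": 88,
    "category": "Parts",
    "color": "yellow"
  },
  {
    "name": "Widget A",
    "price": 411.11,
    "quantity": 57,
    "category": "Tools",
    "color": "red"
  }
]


Checking 9 records for duplicates:

  Row 1: Widget A ($297.06, qty 88)
  Row 2: Part S ($306.83, qty 78)
  Row 3: Gadget Y ($216.95, qty 82)
  Row 4: Part S ($155.2, qty 68)
  Row 5: Gadget Y ($216.95, qty 82) <-- DUPLICATE
  Row 6: Tool P ($384.78, qty 49)
  Row 7: Widget A ($297.06, qty 88) <-- DUPLICATE
  Row 8: Widget A ($297.06, qty 88) <-- DUPLICATE
  Row 9: Widget A ($411.11, qty 57)

Duplicates found: 3
Unique records: 6

3 duplicates, 6 unique


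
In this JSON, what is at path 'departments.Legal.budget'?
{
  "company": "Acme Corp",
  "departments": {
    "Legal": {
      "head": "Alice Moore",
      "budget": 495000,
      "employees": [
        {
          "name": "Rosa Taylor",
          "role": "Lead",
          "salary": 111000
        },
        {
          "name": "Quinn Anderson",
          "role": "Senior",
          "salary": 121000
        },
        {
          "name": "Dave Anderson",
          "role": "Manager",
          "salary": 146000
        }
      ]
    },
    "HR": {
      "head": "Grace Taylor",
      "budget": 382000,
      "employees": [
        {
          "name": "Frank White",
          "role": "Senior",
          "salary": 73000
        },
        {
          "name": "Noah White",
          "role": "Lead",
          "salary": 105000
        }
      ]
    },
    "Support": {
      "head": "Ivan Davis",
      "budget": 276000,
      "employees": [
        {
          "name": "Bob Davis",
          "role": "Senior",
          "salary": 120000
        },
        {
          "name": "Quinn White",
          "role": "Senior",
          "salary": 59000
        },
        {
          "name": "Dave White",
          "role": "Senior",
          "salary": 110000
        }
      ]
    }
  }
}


Path: departments.Legal.budget

Navigate:
  -> departments
  -> Legal
  -> budget = 495000

495000


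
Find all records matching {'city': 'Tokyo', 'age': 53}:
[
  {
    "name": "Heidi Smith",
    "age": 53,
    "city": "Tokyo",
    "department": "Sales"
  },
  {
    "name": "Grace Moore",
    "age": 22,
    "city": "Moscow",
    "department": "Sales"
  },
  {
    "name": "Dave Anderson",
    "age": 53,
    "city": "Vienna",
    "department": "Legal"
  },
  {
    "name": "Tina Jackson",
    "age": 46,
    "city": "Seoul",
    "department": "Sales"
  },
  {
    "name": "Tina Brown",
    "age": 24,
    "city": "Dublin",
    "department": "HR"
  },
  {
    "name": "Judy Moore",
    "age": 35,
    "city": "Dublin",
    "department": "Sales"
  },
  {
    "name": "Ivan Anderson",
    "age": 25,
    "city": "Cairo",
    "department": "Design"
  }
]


Search criteria: {'city': 'Tokyo', 'age': 53}

Checking 7 records:
  Heidi Smith: {city: Tokyo, age: 53} <-- MATCH
  Grace Moore: {city: Moscow, age: 22}
  Dave Anderson: {city: Vienna, age: 53}
  Tina Jackson: {city: Seoul, age: 46}
  Tina Brown: {city: Dublin, age: 24}
  Judy Moore: {city: Dublin, age: 35}
  Ivan Anderson: {city: Cairo, age: 25}

Matches: ["Heidi Smith"]

["Heidi Smith"]


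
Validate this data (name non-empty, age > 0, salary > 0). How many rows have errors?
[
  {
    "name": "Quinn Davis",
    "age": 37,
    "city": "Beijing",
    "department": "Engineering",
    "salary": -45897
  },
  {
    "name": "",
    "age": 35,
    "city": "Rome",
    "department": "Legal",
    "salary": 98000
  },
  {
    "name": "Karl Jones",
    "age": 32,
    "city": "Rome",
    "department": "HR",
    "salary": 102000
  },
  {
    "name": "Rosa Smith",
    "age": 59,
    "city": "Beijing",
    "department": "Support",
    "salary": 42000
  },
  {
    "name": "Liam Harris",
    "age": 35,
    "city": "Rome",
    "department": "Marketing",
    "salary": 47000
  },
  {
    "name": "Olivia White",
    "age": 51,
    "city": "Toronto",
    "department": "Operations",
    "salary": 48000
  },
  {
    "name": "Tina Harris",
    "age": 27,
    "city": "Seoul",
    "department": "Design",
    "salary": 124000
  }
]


Validating 7 records:
Rules: name non-empty, age > 0, salary > 0

  Row 1 (Quinn Davis): negative salary: -45897
  Row 2 (???): empty name
  Row 3 (Karl Jones): OK
  Row 4 (Rosa Smith): OK
  Row 5 (Liam Harris): OK
  Row 6 (Olivia White): OK
  Row 7 (Tina Harris): OK

Total errors: 2

2 errors


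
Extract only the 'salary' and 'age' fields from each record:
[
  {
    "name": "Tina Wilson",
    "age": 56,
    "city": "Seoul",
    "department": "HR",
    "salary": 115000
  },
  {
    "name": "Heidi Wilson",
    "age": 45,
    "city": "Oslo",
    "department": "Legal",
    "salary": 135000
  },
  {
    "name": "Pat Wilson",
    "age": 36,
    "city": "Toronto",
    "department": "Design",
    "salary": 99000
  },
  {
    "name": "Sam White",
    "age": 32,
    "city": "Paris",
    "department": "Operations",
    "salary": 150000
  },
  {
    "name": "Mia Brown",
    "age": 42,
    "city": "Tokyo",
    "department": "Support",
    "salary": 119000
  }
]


Original: 5 records with fields: name, age, city, department, salary
Keep: ['salary', 'age']
Drop: ['name', 'city', 'department']
Result: 5 records, 2 fields each

[
  {
    "salary": 115000,
    "age": 56
  },
  {
    "salary": 135000,
    "age": 45
  },
  {
    "salary": 99000,
    "age": 36
  },
  {
    "salary": 150000,
    "age": 32
  },
  {
    "salary": 119000,
    "age": 42
  }
]


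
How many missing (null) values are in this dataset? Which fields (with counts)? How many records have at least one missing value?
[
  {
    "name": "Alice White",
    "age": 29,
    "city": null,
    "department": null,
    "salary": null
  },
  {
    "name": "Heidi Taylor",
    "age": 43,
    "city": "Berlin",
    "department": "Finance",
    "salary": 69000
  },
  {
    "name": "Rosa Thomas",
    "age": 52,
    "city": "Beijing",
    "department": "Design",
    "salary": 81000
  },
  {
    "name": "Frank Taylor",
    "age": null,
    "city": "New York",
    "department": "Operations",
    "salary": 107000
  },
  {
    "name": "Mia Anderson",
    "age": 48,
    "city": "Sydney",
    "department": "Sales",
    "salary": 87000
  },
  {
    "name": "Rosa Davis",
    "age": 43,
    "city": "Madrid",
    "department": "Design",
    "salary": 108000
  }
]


Checking for missing (null) values in 6 records:

  Alice White: city, department, salary
  Heidi Taylor: complete
  Rosa Thomas: complete
  Frank Taylor: age
  Mia Anderson: complete
  Rosa Davis: complete

Per field:
  name: 0 missing
  age: 1 missing
  city: 1 missing
  department: 1 missing
  salary: 1 missing

Total missing values: 4
Records with any missing: 2

4 missing values (age: 1, city: 1, department: 1, salary: 1); 2 incomplete records
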